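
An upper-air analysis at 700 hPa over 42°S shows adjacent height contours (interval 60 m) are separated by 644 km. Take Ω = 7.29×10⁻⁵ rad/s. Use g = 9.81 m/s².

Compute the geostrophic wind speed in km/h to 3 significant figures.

Coriolis parameter at 42°S:
f = 2Ω sin φ = 2 × 7.29×10⁻⁵ × sin 42° = 9.76×10⁻⁵ s⁻¹
Height gradient: |∂Z/∂n| = 60 m / 644000 m = 9.32×10⁻⁵
On a pressure surface, geostrophic balance gives V_g = (g/f)|∂Z/∂n|:
V_g = 9.81 × 9.32×10⁻⁵ / 9.76×10⁻⁵ = 9.37 m/s
Converting: 9.37 m/s × 3.6 = 33.7 km/h

33.7 km/h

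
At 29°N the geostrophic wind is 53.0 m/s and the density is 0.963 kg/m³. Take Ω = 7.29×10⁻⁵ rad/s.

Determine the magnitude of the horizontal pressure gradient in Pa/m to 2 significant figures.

Coriolis parameter at 29°N:
f = 2Ω sin φ = 2 × 7.29×10⁻⁵ × sin 29° = 7.07×10⁻⁵ s⁻¹
Geostrophic balance rearranged: |∂P/∂n| = f ρ V_g
|∂P/∂n| = 7.07×10⁻⁵ × 0.963 × 53.0 = 3.61×10⁻³ Pa/m

3.6×10⁻³ Pa/m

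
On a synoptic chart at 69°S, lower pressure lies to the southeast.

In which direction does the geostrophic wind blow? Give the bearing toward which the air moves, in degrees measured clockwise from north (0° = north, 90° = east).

The pressure-gradient force points toward the southeast (bearing 135°).
Geostrophic balance: in the Southern Hemisphere the Coriolis force deflects motion to the left, so the geostrophic wind blows 90° to the left of the pressure-gradient force (low pressure on the right).
Rotating 135° by 90° counterclockwise gives 045° — the wind blows toward the northeast.

045°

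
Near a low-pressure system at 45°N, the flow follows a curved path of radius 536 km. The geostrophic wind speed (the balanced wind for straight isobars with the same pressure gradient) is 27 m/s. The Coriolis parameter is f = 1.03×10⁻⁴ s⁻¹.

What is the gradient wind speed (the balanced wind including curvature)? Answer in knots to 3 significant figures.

Around a low, centrifugal force acts outward with Coriolis, so pressure-gradient force balances both:
(1/ρ)|∂P/∂n| = fV + V²/R  →  V² + fR·V − fR·V_g = 0
With fR = 1.03×10⁻⁴ × 536×10³ m = 55.2 m/s:
V = [−fR + √((fR)² + 4 fR V_g)]/2 = [−55.2 + √(55.2² + 4×55.2×27)]/2 = 19.9 m/s
Subgeostrophic (V < V_g = 27 m/s), as expected around a low.
Converting: 19.9 m/s × 1.944 = 38.6 knots

38.6 knots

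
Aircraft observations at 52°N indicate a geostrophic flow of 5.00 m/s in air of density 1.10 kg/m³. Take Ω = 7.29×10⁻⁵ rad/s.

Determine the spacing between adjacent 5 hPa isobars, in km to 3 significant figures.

791 km

Coriolis parameter at 52°N:
f = 2Ω sin φ = 2 × 7.29×10⁻⁵ × sin 52° = 1.15×10⁻⁴ s⁻¹
Geostrophic balance rearranged: |∂P/∂n| = f ρ V_g
|∂P/∂n| = 1.15×10⁻⁴ × 1.10 × 5.00 = 6.32×10⁻⁴ Pa/m
Isobar spacing: Δn = ΔP/|∂P/∂n| = 500 Pa / 6.32×10⁻⁴ Pa/m = 791257 m ≈ 791 km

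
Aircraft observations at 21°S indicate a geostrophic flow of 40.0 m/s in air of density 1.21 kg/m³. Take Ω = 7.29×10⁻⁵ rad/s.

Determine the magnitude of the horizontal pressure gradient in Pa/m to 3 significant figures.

2.53×10⁻³ Pa/m

Coriolis parameter at 21°S:
f = 2Ω sin φ = 2 × 7.29×10⁻⁵ × sin 21° = 5.23×10⁻⁵ s⁻¹
Geostrophic balance rearranged: |∂P/∂n| = f ρ V_g
|∂P/∂n| = 5.23×10⁻⁵ × 1.21 × 40.0 = 2.53×10⁻³ Pa/m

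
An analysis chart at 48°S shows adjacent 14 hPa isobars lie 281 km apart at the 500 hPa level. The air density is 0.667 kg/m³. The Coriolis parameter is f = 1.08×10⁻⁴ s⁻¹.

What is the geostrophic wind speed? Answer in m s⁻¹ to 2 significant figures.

Pressure gradient: |∂P/∂n| = 1400 Pa / 281000 m = 4.98×10⁻³ Pa/m
Geostrophic balance (pressure-gradient force = Coriolis force):
V_g = (1/(fρ)) |∂P/∂n| = 4.98×10⁻³ / (1.08×10⁻⁴ × 0.667) = 69.2 m/s

69 m s⁻¹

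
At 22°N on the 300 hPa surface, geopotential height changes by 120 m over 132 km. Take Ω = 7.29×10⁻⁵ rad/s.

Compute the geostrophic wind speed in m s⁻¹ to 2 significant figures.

160 m s⁻¹

Coriolis parameter at 22°N:
f = 2Ω sin φ = 2 × 7.29×10⁻⁵ × sin 22° = 5.46×10⁻⁵ s⁻¹
Height gradient: |∂Z/∂n| = 120 m / 132000 m = 9.09×10⁻⁴
On a pressure surface, geostrophic balance gives V_g = (g/f)|∂Z/∂n|:
V_g = 9.81 × 9.09×10⁻⁴ / 5.46×10⁻⁵ = 163 m/s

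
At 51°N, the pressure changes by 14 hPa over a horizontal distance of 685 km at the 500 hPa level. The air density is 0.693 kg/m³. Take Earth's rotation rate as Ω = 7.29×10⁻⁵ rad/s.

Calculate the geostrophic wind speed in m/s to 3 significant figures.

Coriolis parameter at 51°N:
f = 2Ω sin φ = 2 × 7.29×10⁻⁵ × sin 51° = 1.13×10⁻⁴ s⁻¹
Pressure gradient: |∂P/∂n| = 1400 Pa / 685000 m = 2.04×10⁻³ Pa/m
Geostrophic balance (pressure-gradient force = Coriolis force):
V_g = (1/(fρ)) |∂P/∂n| = 2.04×10⁻³ / (1.13×10⁻⁴ × 0.693) = 26.0 m/s

26.0 m/s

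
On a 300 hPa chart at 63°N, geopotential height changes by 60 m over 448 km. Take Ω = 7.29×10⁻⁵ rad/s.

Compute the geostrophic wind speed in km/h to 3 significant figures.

36.4 km/h

Coriolis parameter at 63°N:
f = 2Ω sin φ = 2 × 7.29×10⁻⁵ × sin 63° = 1.30×10⁻⁴ s⁻¹
Height gradient: |∂Z/∂n| = 60 m / 448000 m = 1.34×10⁻⁴
On a pressure surface, geostrophic balance gives V_g = (g/f)|∂Z/∂n|:
V_g = 9.81 × 1.34×10⁻⁴ / 1.30×10⁻⁴ = 10.1 m/s
Converting: 10.1 m/s × 3.6 = 36.4 km/h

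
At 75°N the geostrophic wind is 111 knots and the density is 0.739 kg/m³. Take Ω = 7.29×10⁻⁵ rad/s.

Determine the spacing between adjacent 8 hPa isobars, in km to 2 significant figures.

Coriolis parameter at 75°N:
f = 2Ω sin φ = 2 × 7.29×10⁻⁵ × sin 75° = 1.41×10⁻⁴ s⁻¹
Wind speed in SI: 111 knots = 57.1 m/s
Geostrophic balance rearranged: |∂P/∂n| = f ρ V_g
|∂P/∂n| = 1.41×10⁻⁴ × 0.739 × 57.1 = 5.94×10⁻³ Pa/m
Isobar spacing: Δn = ΔP/|∂P/∂n| = 800 Pa / 5.94×10⁻³ Pa/m = 134612 m ≈ 130 km

130 km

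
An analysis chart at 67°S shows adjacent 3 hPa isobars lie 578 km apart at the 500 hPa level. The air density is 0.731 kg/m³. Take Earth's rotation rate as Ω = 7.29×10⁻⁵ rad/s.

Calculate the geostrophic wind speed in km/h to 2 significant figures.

19 km/h

Coriolis parameter at 67°S:
f = 2Ω sin φ = 2 × 7.29×10⁻⁵ × sin 67° = 1.34×10⁻⁴ s⁻¹
Pressure gradient: |∂P/∂n| = 300 Pa / 578000 m = 5.19×10⁻⁴ Pa/m
Geostrophic balance (pressure-gradient force = Coriolis force):
V_g = (1/(fρ)) |∂P/∂n| = 5.19×10⁻⁴ / (1.34×10⁻⁴ × 0.731) = 5.29 m/s
Converting: 5.29 m/s × 3.6 = 19 km/h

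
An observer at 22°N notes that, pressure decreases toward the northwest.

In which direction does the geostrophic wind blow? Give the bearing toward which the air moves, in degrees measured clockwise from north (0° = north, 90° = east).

045°

The pressure-gradient force points toward the northwest (bearing 315°).
Geostrophic balance: in the Northern Hemisphere the Coriolis force deflects motion to the right, so the geostrophic wind blows 90° to the right of the pressure-gradient force (low pressure on the left).
Rotating 315° by 90° clockwise gives 045° — the wind blows toward the northeast.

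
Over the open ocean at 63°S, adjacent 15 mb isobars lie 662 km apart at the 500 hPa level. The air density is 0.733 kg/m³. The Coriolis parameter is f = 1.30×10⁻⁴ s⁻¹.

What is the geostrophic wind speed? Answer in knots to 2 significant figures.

Pressure gradient: |∂P/∂n| = 1500 Pa / 662000 m = 2.27×10⁻³ Pa/m
Geostrophic balance (pressure-gradient force = Coriolis force):
V_g = (1/(fρ)) |∂P/∂n| = 2.27×10⁻³ / (1.30×10⁻⁴ × 0.733) = 23.8 m/s
Converting: 23.8 m/s × 1.944 = 46 knots

46 knots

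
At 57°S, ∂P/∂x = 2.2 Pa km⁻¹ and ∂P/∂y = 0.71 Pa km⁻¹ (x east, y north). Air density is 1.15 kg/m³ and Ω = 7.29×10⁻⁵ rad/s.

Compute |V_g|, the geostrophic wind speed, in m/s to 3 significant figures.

16.4 m/s

Coriolis parameter at 57°S:
f = 2Ω sin φ = 2 × 7.29×10⁻⁵ × sin 57° = 1.22×10⁻⁴ s⁻¹
In the Southern Hemisphere f is negative: f = −1.22×10⁻⁴ s⁻¹.
Component geostrophic relations (x east, y north):
u_g = −(1/(fρ)) ∂P/∂y,  v_g = (1/(fρ)) ∂P/∂x
u_g = −(0.71×10⁻³)/(−1.22×10⁻⁴ × 1.15) = 5.05 m/s;  v_g = (2.2×10⁻³)/(−1.22×10⁻⁴ × 1.15) = −15.6 m/s
|V_g| = √(u_g² + v_g²) = 16.4 m/s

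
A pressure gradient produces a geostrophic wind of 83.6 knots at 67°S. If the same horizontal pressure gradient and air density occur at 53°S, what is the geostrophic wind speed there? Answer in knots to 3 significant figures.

96.4 knots

With the same pressure gradient and density, V_g ∝ 1/f ∝ 1/sin φ.
V₂ = V₁ · sin φ₁ / sin φ₂ = 83.6 × sin 67° / sin 53°
V₂ = 83.6 × 0.9205/0.7986 = 96.4 knots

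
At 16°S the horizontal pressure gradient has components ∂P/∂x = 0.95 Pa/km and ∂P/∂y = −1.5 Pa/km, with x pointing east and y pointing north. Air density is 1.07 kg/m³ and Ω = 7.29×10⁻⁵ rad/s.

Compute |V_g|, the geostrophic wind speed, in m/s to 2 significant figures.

Coriolis parameter at 16°S:
f = 2Ω sin φ = 2 × 7.29×10⁻⁵ × sin 16° = 4.02×10⁻⁵ s⁻¹
In the Southern Hemisphere f is negative: f = −4.02×10⁻⁵ s⁻¹.
Component geostrophic relations (x east, y north):
u_g = −(1/(fρ)) ∂P/∂y,  v_g = (1/(fρ)) ∂P/∂x
u_g = −(−1.5×10⁻³)/(−4.02×10⁻⁵ × 1.07) = −34.9 m/s;  v_g = (0.95×10⁻³)/(−4.02×10⁻⁵ × 1.07) = −22.1 m/s
|V_g| = √(u_g² + v_g²) = 41.3 m/s

41 m/s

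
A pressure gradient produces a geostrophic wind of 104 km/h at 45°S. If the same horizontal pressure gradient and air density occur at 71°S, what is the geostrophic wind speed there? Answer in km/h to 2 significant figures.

With the same pressure gradient and density, V_g ∝ 1/f ∝ 1/sin φ.
V₂ = V₁ · sin φ₁ / sin φ₂ = 104 × sin 45° / sin 71°
V₂ = 104 × 0.7071/0.9455 = 78 km/h

78 km/h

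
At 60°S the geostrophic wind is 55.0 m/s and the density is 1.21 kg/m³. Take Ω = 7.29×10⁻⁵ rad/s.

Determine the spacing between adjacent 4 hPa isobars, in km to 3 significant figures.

Coriolis parameter at 60°S:
f = 2Ω sin φ = 2 × 7.29×10⁻⁵ × sin 60° = 1.26×10⁻⁴ s⁻¹
Geostrophic balance rearranged: |∂P/∂n| = f ρ V_g
|∂P/∂n| = 1.26×10⁻⁴ × 1.21 × 55.0 = 8.40×10⁻³ Pa/m
Isobar spacing: Δn = ΔP/|∂P/∂n| = 400 Pa / 8.40×10⁻³ Pa/m = 47602 m ≈ 47.6 km

47.6 km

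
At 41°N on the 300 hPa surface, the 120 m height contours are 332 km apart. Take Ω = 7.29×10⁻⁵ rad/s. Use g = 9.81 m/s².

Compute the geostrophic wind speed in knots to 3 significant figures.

Coriolis parameter at 41°N:
f = 2Ω sin φ = 2 × 7.29×10⁻⁵ × sin 41° = 9.57×10⁻⁵ s⁻¹
Height gradient: |∂Z/∂n| = 120 m / 332000 m = 3.61×10⁻⁴
On a pressure surface, geostrophic balance gives V_g = (g/f)|∂Z/∂n|:
V_g = 9.81 × 3.61×10⁻⁴ / 9.57×10⁻⁵ = 37.1 m/s
Converting: 37.1 m/s × 1.944 = 72.1 knots

72.1 knots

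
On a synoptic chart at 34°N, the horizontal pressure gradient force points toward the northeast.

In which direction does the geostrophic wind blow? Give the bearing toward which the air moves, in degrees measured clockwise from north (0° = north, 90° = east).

135°

The pressure-gradient force points toward the northeast (bearing 045°).
Geostrophic balance: in the Northern Hemisphere the Coriolis force deflects motion to the right, so the geostrophic wind blows 90° to the right of the pressure-gradient force (low pressure on the left).
Rotating 045° by 90° clockwise gives 135° — the wind blows toward the southeast.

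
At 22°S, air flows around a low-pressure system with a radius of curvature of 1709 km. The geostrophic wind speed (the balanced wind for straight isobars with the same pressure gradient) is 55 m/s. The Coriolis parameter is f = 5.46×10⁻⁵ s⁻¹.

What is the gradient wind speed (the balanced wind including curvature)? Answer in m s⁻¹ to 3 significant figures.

Around a low, centrifugal force acts outward with Coriolis, so pressure-gradient force balances both:
(1/ρ)|∂P/∂n| = fV + V²/R  →  V² + fR·V − fR·V_g = 0
With fR = 5.46×10⁻⁵ × 1709×10³ m = 93.3 m/s:
V = [−fR + √((fR)² + 4 fR V_g)]/2 = [−93.3 + √(93.3² + 4×93.3×55)]/2 = 38.8 m/s
Subgeostrophic (V < V_g = 55 m/s), as expected around a low.

38.8 m s⁻¹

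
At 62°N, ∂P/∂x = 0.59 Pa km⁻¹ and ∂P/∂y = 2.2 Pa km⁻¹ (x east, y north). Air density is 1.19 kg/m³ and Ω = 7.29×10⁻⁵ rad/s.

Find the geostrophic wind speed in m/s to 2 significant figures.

Coriolis parameter at 62°N:
f = 2Ω sin φ = 2 × 7.29×10⁻⁵ × sin 62° = 1.29×10⁻⁴ s⁻¹
Component geostrophic relations (x east, y north):
u_g = −(1/(fρ)) ∂P/∂y,  v_g = (1/(fρ)) ∂P/∂x
u_g = −(2.2×10⁻³)/(1.29×10⁻⁴ × 1.19) = −14.4 m/s;  v_g = (0.59×10⁻³)/(1.29×10⁻⁴ × 1.19) = 3.85 m/s
|V_g| = √(u_g² + v_g²) = 14.9 m/s

15 m/s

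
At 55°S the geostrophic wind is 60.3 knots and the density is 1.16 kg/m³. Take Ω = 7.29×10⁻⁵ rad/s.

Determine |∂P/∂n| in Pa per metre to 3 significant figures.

Coriolis parameter at 55°S:
f = 2Ω sin φ = 2 × 7.29×10⁻⁵ × sin 55° = 1.19×10⁻⁴ s⁻¹
Wind speed in SI: 60.3 knots = 31.0 m/s
Geostrophic balance rearranged: |∂P/∂n| = f ρ V_g
|∂P/∂n| = 1.19×10⁻⁴ × 1.16 × 31.0 = 4.30×10⁻³ Pa/m

4.30×10⁻³ Pa/m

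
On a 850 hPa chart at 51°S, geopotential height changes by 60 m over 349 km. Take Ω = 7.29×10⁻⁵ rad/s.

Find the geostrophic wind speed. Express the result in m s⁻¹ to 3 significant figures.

Coriolis parameter at 51°S:
f = 2Ω sin φ = 2 × 7.29×10⁻⁵ × sin 51° = 1.13×10⁻⁴ s⁻¹
Height gradient: |∂Z/∂n| = 60 m / 349000 m = 1.72×10⁻⁴
On a pressure surface, geostrophic balance gives V_g = (g/f)|∂Z/∂n|:
V_g = 9.81 × 1.72×10⁻⁴ / 1.13×10⁻⁴ = 14.9 m/s

14.9 m s⁻¹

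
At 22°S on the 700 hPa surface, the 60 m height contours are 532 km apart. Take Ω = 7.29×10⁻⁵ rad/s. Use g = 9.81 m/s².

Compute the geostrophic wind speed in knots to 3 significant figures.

39.4 knots

Coriolis parameter at 22°S:
f = 2Ω sin φ = 2 × 7.29×10⁻⁵ × sin 22° = 5.46×10⁻⁵ s⁻¹
Height gradient: |∂Z/∂n| = 60 m / 532000 m = 1.13×10⁻⁴
On a pressure surface, geostrophic balance gives V_g = (g/f)|∂Z/∂n|:
V_g = 9.81 × 1.13×10⁻⁴ / 5.46×10⁻⁵ = 20.3 m/s
Converting: 20.3 m/s × 1.944 = 39.4 knots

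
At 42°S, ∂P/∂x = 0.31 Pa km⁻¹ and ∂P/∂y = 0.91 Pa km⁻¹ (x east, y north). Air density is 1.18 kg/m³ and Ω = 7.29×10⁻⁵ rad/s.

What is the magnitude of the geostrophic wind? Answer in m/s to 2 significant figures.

Coriolis parameter at 42°S:
f = 2Ω sin φ = 2 × 7.29×10⁻⁵ × sin 42° = 9.76×10⁻⁵ s⁻¹
In the Southern Hemisphere f is negative: f = −9.76×10⁻⁵ s⁻¹.
Component geostrophic relations (x east, y north):
u_g = −(1/(fρ)) ∂P/∂y,  v_g = (1/(fρ)) ∂P/∂x
u_g = −(0.91×10⁻³)/(−9.76×10⁻⁵ × 1.18) = 7.90 m/s;  v_g = (0.31×10⁻³)/(−9.76×10⁻⁵ × 1.18) = −2.69 m/s
|V_g| = √(u_g² + v_g²) = 8.35 m/s

8.4 m/s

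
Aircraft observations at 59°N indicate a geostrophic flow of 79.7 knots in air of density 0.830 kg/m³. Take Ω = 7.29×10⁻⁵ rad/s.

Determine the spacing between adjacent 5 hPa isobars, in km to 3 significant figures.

Coriolis parameter at 59°N:
f = 2Ω sin φ = 2 × 7.29×10⁻⁵ × sin 59° = 1.25×10⁻⁴ s⁻¹
Wind speed in SI: 79.7 knots = 41.0 m/s
Geostrophic balance rearranged: |∂P/∂n| = f ρ V_g
|∂P/∂n| = 1.25×10⁻⁴ × 0.830 × 41.0 = 4.25×10⁻³ Pa/m
Isobar spacing: Δn = ΔP/|∂P/∂n| = 500 Pa / 4.25×10⁻³ Pa/m = 117563 m ≈ 118 km

118 km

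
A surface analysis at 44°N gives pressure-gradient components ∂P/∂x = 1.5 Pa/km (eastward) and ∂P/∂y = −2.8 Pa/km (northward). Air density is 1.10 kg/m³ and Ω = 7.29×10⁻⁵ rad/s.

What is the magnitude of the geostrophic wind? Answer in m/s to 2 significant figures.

29 m/s

Coriolis parameter at 44°N:
f = 2Ω sin φ = 2 × 7.29×10⁻⁵ × sin 44° = 1.01×10⁻⁴ s⁻¹
Component geostrophic relations (x east, y north):
u_g = −(1/(fρ)) ∂P/∂y,  v_g = (1/(fρ)) ∂P/∂x
u_g = −(−2.8×10⁻³)/(1.01×10⁻⁴ × 1.10) = 25.1 m/s;  v_g = (1.5×10⁻³)/(1.01×10⁻⁴ × 1.10) = 13.5 m/s
|V_g| = √(u_g² + v_g²) = 28.5 m/s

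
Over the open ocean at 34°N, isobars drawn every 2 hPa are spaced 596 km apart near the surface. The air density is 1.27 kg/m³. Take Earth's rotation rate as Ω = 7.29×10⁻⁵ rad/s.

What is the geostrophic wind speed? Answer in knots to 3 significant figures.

6.30 knots

Coriolis parameter at 34°N:
f = 2Ω sin φ = 2 × 7.29×10⁻⁵ × sin 34° = 8.15×10⁻⁵ s⁻¹
Pressure gradient: |∂P/∂n| = 200 Pa / 596000 m = 3.36×10⁻⁴ Pa/m
Geostrophic balance (pressure-gradient force = Coriolis force):
V_g = (1/(fρ)) |∂P/∂n| = 3.36×10⁻⁴ / (8.15×10⁻⁵ × 1.27) = 3.24 m/s
Converting: 3.24 m/s × 1.944 = 6.30 knots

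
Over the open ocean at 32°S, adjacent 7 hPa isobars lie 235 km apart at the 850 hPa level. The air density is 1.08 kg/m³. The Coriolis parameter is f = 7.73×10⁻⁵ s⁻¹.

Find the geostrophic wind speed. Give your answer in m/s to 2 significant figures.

36 m/s

Pressure gradient: |∂P/∂n| = 700 Pa / 235000 m = 2.98×10⁻³ Pa/m
Geostrophic balance (pressure-gradient force = Coriolis force):
V_g = (1/(fρ)) |∂P/∂n| = 2.98×10⁻³ / (7.73×10⁻⁵ × 1.08) = 35.7 m/s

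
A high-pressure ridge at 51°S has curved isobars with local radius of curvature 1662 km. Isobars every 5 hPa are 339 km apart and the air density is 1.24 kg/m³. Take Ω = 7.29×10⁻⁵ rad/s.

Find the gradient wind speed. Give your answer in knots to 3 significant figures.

Coriolis parameter at 51°S:
f = 2Ω sin φ = 2 × 7.29×10⁻⁵ × sin 51° = 1.13×10⁻⁴ s⁻¹
Pressure gradient: |∂P/∂n| = 500 Pa / 339000 m = 1.47×10⁻³ Pa/m
Geostrophic speed: V_g = |∂P/∂n|/(fρ) = 1.47×10⁻³/(1.13×10⁻⁴ × 1.24) = 10.5 m/s
Around a high, pressure-gradient force acts outward with centrifugal, so Coriolis balances both:
fV = (1/ρ)|∂P/∂n| + V²/R  →  V² − fR·V + fR·V_g = 0
With fR = 1.13×10⁻⁴ × 1662×10³ m = 188 m/s:
V = [fR − √((fR)² − 4 fR V_g)]/2 = [188 − √(188² − 4×188×10.5)]/2 = 11.2 m/s
Supergeostrophic (V > V_g = 10.5 m/s), as expected around a high.
Converting: 11.2 m/s × 1.944 = 21.7 knots

21.7 knots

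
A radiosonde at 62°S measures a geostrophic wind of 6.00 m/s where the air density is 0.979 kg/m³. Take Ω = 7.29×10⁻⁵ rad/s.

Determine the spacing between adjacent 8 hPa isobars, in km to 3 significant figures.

1060 km

Coriolis parameter at 62°S:
f = 2Ω sin φ = 2 × 7.29×10⁻⁵ × sin 62° = 1.29×10⁻⁴ s⁻¹
Geostrophic balance rearranged: |∂P/∂n| = f ρ V_g
|∂P/∂n| = 1.29×10⁻⁴ × 0.979 × 6.00 = 7.56×10⁻⁴ Pa/m
Isobar spacing: Δn = ΔP/|∂P/∂n| = 800 Pa / 7.56×10⁻⁴ Pa/m = 1057946 m ≈ 1060 km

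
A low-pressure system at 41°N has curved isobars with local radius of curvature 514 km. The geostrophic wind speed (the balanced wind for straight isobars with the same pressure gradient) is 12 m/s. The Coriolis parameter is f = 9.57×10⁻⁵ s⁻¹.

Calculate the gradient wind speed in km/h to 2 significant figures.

Around a low, centrifugal force acts outward with Coriolis, so pressure-gradient force balances both:
(1/ρ)|∂P/∂n| = fV + V²/R  →  V² + fR·V − fR·V_g = 0
With fR = 9.57×10⁻⁵ × 514×10³ m = 49.2 m/s:
V = [−fR + √((fR)² + 4 fR V_g)]/2 = [−49.2 + √(49.2² + 4×49.2×12)]/2 = 9.98 m/s
Subgeostrophic (V < V_g = 12 m/s), as expected around a low.
Converting: 9.98 m/s × 3.6 = 36 km/h

36 km/h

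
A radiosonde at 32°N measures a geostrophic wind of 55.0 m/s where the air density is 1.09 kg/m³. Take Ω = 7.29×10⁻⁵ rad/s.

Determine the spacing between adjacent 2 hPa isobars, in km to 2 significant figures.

43 km

Coriolis parameter at 32°N:
f = 2Ω sin φ = 2 × 7.29×10⁻⁵ × sin 32° = 7.73×10⁻⁵ s⁻¹
Geostrophic balance rearranged: |∂P/∂n| = f ρ V_g
|∂P/∂n| = 7.73×10⁻⁵ × 1.09 × 55.0 = 4.63×10⁻³ Pa/m
Isobar spacing: Δn = ΔP/|∂P/∂n| = 200 Pa / 4.63×10⁻³ Pa/m = 43179 m ≈ 43 km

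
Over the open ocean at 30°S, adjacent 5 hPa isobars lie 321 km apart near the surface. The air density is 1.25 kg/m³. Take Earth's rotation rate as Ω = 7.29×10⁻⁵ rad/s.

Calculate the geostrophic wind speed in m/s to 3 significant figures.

17.1 m/s

Coriolis parameter at 30°S:
f = 2Ω sin φ = 2 × 7.29×10⁻⁵ × sin 30° = 7.29×10⁻⁵ s⁻¹
Pressure gradient: |∂P/∂n| = 500 Pa / 321000 m = 1.56×10⁻³ Pa/m
Geostrophic balance (pressure-gradient force = Coriolis force):
V_g = (1/(fρ)) |∂P/∂n| = 1.56×10⁻³ / (7.29×10⁻⁵ × 1.25) = 17.1 m/s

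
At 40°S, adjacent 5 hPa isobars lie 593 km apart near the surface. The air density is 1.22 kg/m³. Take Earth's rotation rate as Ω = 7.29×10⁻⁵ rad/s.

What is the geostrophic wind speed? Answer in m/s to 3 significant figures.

Coriolis parameter at 40°S:
f = 2Ω sin φ = 2 × 7.29×10⁻⁵ × sin 40° = 9.37×10⁻⁵ s⁻¹
Pressure gradient: |∂P/∂n| = 500 Pa / 593000 m = 8.43×10⁻⁴ Pa/m
Geostrophic balance (pressure-gradient force = Coriolis force):
V_g = (1/(fρ)) |∂P/∂n| = 8.43×10⁻⁴ / (9.37×10⁻⁵ × 1.22) = 7.37 m/s

7.37 m/s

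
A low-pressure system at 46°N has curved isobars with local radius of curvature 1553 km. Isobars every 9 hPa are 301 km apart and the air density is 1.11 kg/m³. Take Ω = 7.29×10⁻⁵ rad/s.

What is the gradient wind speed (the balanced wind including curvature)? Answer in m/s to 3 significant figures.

Coriolis parameter at 46°N:
f = 2Ω sin φ = 2 × 7.29×10⁻⁵ × sin 46° = 1.05×10⁻⁴ s⁻¹
Pressure gradient: |∂P/∂n| = 900 Pa / 301000 m = 2.99×10⁻³ Pa/m
Geostrophic speed: V_g = |∂P/∂n|/(fρ) = 2.99×10⁻³/(1.05×10⁻⁴ × 1.11) = 25.7 m/s
Around a low, centrifugal force acts outward with Coriolis, so pressure-gradient force balances both:
(1/ρ)|∂P/∂n| = fV + V²/R  →  V² + fR·V − fR·V_g = 0
With fR = 1.05×10⁻⁴ × 1553×10³ m = 163 m/s:
V = [−fR + √((fR)² + 4 fR V_g)]/2 = [−163 + √(163² + 4×163×25.7)]/2 = 22.6 m/s
Subgeostrophic (V < V_g = 25.7 m/s), as expected around a low.

22.6 m/s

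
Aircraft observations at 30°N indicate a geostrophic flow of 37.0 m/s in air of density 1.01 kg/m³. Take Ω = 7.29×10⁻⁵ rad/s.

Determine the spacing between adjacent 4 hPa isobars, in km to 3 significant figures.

147 km

Coriolis parameter at 30°N:
f = 2Ω sin φ = 2 × 7.29×10⁻⁵ × sin 30° = 7.29×10⁻⁵ s⁻¹
Geostrophic balance rearranged: |∂P/∂n| = f ρ V_g
|∂P/∂n| = 7.29×10⁻⁵ × 1.01 × 37.0 = 2.72×10⁻³ Pa/m
Isobar spacing: Δn = ΔP/|∂P/∂n| = 400 Pa / 2.72×10⁻³ Pa/m = 146828 m ≈ 147 km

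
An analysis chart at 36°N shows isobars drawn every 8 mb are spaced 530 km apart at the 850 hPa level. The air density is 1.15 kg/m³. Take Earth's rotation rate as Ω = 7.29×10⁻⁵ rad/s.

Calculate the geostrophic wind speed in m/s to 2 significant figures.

Coriolis parameter at 36°N:
f = 2Ω sin φ = 2 × 7.29×10⁻⁵ × sin 36° = 8.57×10⁻⁵ s⁻¹
Pressure gradient: |∂P/∂n| = 800 Pa / 530000 m = 1.51×10⁻³ Pa/m
Geostrophic balance (pressure-gradient force = Coriolis force):
V_g = (1/(fρ)) |∂P/∂n| = 1.51×10⁻³ / (8.57×10⁻⁵ × 1.15) = 15.3 m/s

15 m/s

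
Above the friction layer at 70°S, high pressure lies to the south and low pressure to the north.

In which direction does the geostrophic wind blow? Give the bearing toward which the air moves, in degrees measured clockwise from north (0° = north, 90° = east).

270°

The pressure-gradient force points toward the north (bearing 000°).
Geostrophic balance: in the Southern Hemisphere the Coriolis force deflects motion to the left, so the geostrophic wind blows 90° to the left of the pressure-gradient force (low pressure on the right).
Rotating 000° by 90° counterclockwise gives 270° — the wind blows toward the west.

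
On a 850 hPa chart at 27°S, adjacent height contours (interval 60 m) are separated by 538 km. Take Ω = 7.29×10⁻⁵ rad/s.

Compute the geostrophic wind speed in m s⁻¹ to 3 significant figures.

Coriolis parameter at 27°S:
f = 2Ω sin φ = 2 × 7.29×10⁻⁵ × sin 27° = 6.62×10⁻⁵ s⁻¹
Height gradient: |∂Z/∂n| = 60 m / 538000 m = 1.12×10⁻⁴
On a pressure surface, geostrophic balance gives V_g = (g/f)|∂Z/∂n|:
V_g = 9.81 × 1.12×10⁻⁴ / 6.62×10⁻⁵ = 16.5 m/s

16.5 m s⁻¹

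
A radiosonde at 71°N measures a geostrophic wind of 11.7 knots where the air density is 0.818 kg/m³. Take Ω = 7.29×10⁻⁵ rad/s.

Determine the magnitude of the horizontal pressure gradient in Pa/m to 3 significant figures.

6.79×10⁻⁴ Pa/m

Coriolis parameter at 71°N:
f = 2Ω sin φ = 2 × 7.29×10⁻⁵ × sin 71° = 1.38×10⁻⁴ s⁻¹
Wind speed in SI: 11.7 knots = 6.02 m/s
Geostrophic balance rearranged: |∂P/∂n| = f ρ V_g
|∂P/∂n| = 1.38×10⁻⁴ × 0.818 × 6.02 = 6.79×10⁻⁴ Pa/m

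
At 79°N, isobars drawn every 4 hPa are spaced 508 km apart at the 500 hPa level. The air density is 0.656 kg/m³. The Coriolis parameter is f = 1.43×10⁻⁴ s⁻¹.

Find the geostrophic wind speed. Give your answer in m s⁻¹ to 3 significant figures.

Pressure gradient: |∂P/∂n| = 400 Pa / 508000 m = 7.87×10⁻⁴ Pa/m
Geostrophic balance (pressure-gradient force = Coriolis force):
V_g = (1/(fρ)) |∂P/∂n| = 7.87×10⁻⁴ / (1.43×10⁻⁴ × 0.656) = 8.39 m/s

8.39 m s⁻¹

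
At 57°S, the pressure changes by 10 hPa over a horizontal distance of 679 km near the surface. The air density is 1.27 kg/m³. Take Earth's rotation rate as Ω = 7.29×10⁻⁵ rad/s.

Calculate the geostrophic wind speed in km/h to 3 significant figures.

34.1 km/h

Coriolis parameter at 57°S:
f = 2Ω sin φ = 2 × 7.29×10⁻⁵ × sin 57° = 1.22×10⁻⁴ s⁻¹
Pressure gradient: |∂P/∂n| = 1000 Pa / 679000 m = 1.47×10⁻³ Pa/m
Geostrophic balance (pressure-gradient force = Coriolis force):
V_g = (1/(fρ)) |∂P/∂n| = 1.47×10⁻³ / (1.22×10⁻⁴ × 1.27) = 9.48 m/s
Converting: 9.48 m/s × 3.6 = 34.1 km/h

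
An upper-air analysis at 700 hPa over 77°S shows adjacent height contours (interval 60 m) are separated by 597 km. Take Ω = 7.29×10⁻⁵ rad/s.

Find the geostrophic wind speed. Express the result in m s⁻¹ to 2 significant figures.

6.9 m s⁻¹

Coriolis parameter at 77°S:
f = 2Ω sin φ = 2 × 7.29×10⁻⁵ × sin 77° = 1.42×10⁻⁴ s⁻¹
Height gradient: |∂Z/∂n| = 60 m / 597000 m = 1.01×10⁻⁴
On a pressure surface, geostrophic balance gives V_g = (g/f)|∂Z/∂n|:
V_g = 9.81 × 1.01×10⁻⁴ / 1.42×10⁻⁴ = 6.94 m/s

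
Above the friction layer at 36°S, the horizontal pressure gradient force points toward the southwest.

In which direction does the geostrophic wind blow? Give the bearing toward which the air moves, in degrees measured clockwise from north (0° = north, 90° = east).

135°

The pressure-gradient force points toward the southwest (bearing 225°).
Geostrophic balance: in the Southern Hemisphere the Coriolis force deflects motion to the left, so the geostrophic wind blows 90° to the left of the pressure-gradient force (low pressure on the right).
Rotating 225° by 90° counterclockwise gives 135° — the wind blows toward the southeast.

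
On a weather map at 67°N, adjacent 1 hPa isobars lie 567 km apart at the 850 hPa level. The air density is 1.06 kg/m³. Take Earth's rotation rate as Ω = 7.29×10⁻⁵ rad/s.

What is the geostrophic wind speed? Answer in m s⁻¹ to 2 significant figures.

1.2 m s⁻¹

Coriolis parameter at 67°N:
f = 2Ω sin φ = 2 × 7.29×10⁻⁵ × sin 67° = 1.34×10⁻⁴ s⁻¹
Pressure gradient: |∂P/∂n| = 100 Pa / 567000 m = 1.76×10⁻⁴ Pa/m
Geostrophic balance (pressure-gradient force = Coriolis force):
V_g = (1/(fρ)) |∂P/∂n| = 1.76×10⁻⁴ / (1.34×10⁻⁴ × 1.06) = 1.24 m/s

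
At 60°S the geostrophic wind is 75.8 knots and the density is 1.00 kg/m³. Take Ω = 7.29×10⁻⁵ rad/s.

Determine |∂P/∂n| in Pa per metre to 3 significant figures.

4.92×10⁻³ Pa/m

Coriolis parameter at 60°S:
f = 2Ω sin φ = 2 × 7.29×10⁻⁵ × sin 60° = 1.26×10⁻⁴ s⁻¹
Wind speed in SI: 75.8 knots = 39.0 m/s
Geostrophic balance rearranged: |∂P/∂n| = f ρ V_g
|∂P/∂n| = 1.26×10⁻⁴ × 1.00 × 39.0 = 4.92×10⁻³ Pa/m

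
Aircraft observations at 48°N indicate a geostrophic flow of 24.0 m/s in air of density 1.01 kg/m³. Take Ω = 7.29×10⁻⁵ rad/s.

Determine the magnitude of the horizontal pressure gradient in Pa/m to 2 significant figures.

Coriolis parameter at 48°N:
f = 2Ω sin φ = 2 × 7.29×10⁻⁵ × sin 48° = 1.08×10⁻⁴ s⁻¹
Geostrophic balance rearranged: |∂P/∂n| = f ρ V_g
|∂P/∂n| = 1.08×10⁻⁴ × 1.01 × 24.0 = 2.63×10⁻³ Pa/m

2.6×10⁻³ Pa/m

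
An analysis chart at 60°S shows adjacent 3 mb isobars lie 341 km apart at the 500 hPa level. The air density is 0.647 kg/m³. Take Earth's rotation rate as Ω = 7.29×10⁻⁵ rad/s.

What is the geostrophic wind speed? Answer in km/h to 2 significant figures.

Coriolis parameter at 60°S:
f = 2Ω sin φ = 2 × 7.29×10⁻⁵ × sin 60° = 1.26×10⁻⁴ s⁻¹
Pressure gradient: |∂P/∂n| = 300 Pa / 341000 m = 8.80×10⁻⁴ Pa/m
Geostrophic balance (pressure-gradient force = Coriolis force):
V_g = (1/(fρ)) |∂P/∂n| = 8.80×10⁻⁴ / (1.26×10⁻⁴ × 0.647) = 10.8 m/s
Converting: 10.8 m/s × 3.6 = 39 km/h

39 km/h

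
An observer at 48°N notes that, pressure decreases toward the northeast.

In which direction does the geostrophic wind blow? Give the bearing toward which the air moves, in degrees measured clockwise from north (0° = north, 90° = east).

The pressure-gradient force points toward the northeast (bearing 045°).
Geostrophic balance: in the Northern Hemisphere the Coriolis force deflects motion to the right, so the geostrophic wind blows 90° to the right of the pressure-gradient force (low pressure on the left).
Rotating 045° by 90° clockwise gives 135° — the wind blows toward the southeast.

135°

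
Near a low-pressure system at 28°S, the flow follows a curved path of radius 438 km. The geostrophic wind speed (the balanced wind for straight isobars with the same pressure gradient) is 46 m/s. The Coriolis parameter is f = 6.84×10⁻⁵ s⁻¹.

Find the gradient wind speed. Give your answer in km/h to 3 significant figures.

Around a low, centrifugal force acts outward with Coriolis, so pressure-gradient force balances both:
(1/ρ)|∂P/∂n| = fV + V²/R  →  V² + fR·V − fR·V_g = 0
With fR = 6.84×10⁻⁵ × 438×10³ m = 30.0 m/s:
V = [−fR + √((fR)² + 4 fR V_g)]/2 = [−30.0 + √(30.0² + 4×30.0×46)]/2 = 25.1 m/s
Subgeostrophic (V < V_g = 46 m/s), as expected around a low.
Converting: 25.1 m/s × 3.6 = 90.2 km/h

90.2 km/h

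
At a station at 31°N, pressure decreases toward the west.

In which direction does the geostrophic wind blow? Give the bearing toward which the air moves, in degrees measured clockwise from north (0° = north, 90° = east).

The pressure-gradient force points toward the west (bearing 270°).
Geostrophic balance: in the Northern Hemisphere the Coriolis force deflects motion to the right, so the geostrophic wind blows 90° to the right of the pressure-gradient force (low pressure on the left).
Rotating 270° by 90° clockwise gives 000° — the wind blows toward the north.

000°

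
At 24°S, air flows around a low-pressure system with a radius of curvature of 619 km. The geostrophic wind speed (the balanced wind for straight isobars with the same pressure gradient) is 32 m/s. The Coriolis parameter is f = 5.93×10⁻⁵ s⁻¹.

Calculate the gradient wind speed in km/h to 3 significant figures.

Around a low, centrifugal force acts outward with Coriolis, so pressure-gradient force balances both:
(1/ρ)|∂P/∂n| = fV + V²/R  →  V² + fR·V − fR·V_g = 0
With fR = 5.93×10⁻⁵ × 619×10³ m = 36.7 m/s:
V = [−fR + √((fR)² + 4 fR V_g)]/2 = [−36.7 + √(36.7² + 4×36.7×32)]/2 = 20.5 m/s
Subgeostrophic (V < V_g = 32 m/s), as expected around a low.
Converting: 20.5 m/s × 3.6 = 73.9 km/h

73.9 km/h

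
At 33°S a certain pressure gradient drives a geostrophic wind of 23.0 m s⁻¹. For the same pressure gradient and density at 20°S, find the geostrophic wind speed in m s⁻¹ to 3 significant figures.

With the same pressure gradient and density, V_g ∝ 1/f ∝ 1/sin φ.
V₂ = V₁ · sin φ₁ / sin φ₂ = 23.0 × sin 33° / sin 20°
V₂ = 23.0 × 0.5446/0.3420 = 36.6 m s⁻¹

36.6 m s⁻¹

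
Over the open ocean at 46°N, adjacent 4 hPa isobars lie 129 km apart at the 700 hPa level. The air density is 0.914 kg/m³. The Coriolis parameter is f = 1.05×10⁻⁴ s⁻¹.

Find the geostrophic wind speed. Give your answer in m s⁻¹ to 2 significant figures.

32 m s⁻¹

Pressure gradient: |∂P/∂n| = 400 Pa / 129000 m = 3.10×10⁻³ Pa/m
Geostrophic balance (pressure-gradient force = Coriolis force):
V_g = (1/(fρ)) |∂P/∂n| = 3.10×10⁻³ / (1.05×10⁻⁴ × 0.914) = 32.3 m/s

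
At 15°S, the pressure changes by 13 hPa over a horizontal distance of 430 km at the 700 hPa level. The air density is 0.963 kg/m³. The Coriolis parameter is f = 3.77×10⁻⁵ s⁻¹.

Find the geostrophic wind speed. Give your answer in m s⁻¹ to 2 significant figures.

Pressure gradient: |∂P/∂n| = 1300 Pa / 430000 m = 3.02×10⁻³ Pa/m
Geostrophic balance (pressure-gradient force = Coriolis force):
V_g = (1/(fρ)) |∂P/∂n| = 3.02×10⁻³ / (3.77×10⁻⁵ × 0.963) = 83.3 m/s

83 m s⁻¹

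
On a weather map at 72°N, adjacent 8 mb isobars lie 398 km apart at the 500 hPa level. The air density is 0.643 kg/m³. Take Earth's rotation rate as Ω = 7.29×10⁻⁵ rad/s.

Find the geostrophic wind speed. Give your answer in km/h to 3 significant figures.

Coriolis parameter at 72°N:
f = 2Ω sin φ = 2 × 7.29×10⁻⁵ × sin 72° = 1.39×10⁻⁴ s⁻¹
Pressure gradient: |∂P/∂n| = 800 Pa / 398000 m = 2.01×10⁻³ Pa/m
Geostrophic balance (pressure-gradient force = Coriolis force):
V_g = (1/(fρ)) |∂P/∂n| = 2.01×10⁻³ / (1.39×10⁻⁴ × 0.643) = 22.5 m/s
Converting: 22.5 m/s × 3.6 = 81.2 km/h

81.2 km/h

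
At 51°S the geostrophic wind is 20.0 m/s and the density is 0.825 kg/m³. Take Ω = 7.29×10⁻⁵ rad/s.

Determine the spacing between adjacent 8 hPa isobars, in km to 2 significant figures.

430 km

Coriolis parameter at 51°S:
f = 2Ω sin φ = 2 × 7.29×10⁻⁵ × sin 51° = 1.13×10⁻⁴ s⁻¹
Geostrophic balance rearranged: |∂P/∂n| = f ρ V_g
|∂P/∂n| = 1.13×10⁻⁴ × 0.825 × 20.0 = 1.87×10⁻³ Pa/m
Isobar spacing: Δn = ΔP/|∂P/∂n| = 800 Pa / 1.87×10⁻³ Pa/m = 427904 m ≈ 430 km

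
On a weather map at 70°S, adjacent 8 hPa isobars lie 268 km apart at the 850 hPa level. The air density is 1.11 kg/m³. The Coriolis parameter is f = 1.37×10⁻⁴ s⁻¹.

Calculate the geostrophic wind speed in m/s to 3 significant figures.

Pressure gradient: |∂P/∂n| = 800 Pa / 268000 m = 2.99×10⁻³ Pa/m
Geostrophic balance (pressure-gradient force = Coriolis force):
V_g = (1/(fρ)) |∂P/∂n| = 2.99×10⁻³ / (1.37×10⁻⁴ × 1.11) = 19.6 m/s

19.6 m/s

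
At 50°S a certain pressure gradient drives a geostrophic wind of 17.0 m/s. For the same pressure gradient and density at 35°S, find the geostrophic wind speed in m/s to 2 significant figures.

23 m/s

With the same pressure gradient and density, V_g ∝ 1/f ∝ 1/sin φ.
V₂ = V₁ · sin φ₁ / sin φ₂ = 17.0 × sin 50° / sin 35°
V₂ = 17.0 × 0.7660/0.5736 = 23 m/s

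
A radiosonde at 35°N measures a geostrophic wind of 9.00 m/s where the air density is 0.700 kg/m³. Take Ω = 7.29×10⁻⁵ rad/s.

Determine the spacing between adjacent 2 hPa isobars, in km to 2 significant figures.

Coriolis parameter at 35°N:
f = 2Ω sin φ = 2 × 7.29×10⁻⁵ × sin 35° = 8.36×10⁻⁵ s⁻¹
Geostrophic balance rearranged: |∂P/∂n| = f ρ V_g
|∂P/∂n| = 8.36×10⁻⁵ × 0.700 × 9.00 = 5.27×10⁻⁴ Pa/m
Isobar spacing: Δn = ΔP/|∂P/∂n| = 200 Pa / 5.27×10⁻⁴ Pa/m = 379613 m ≈ 380 km

380 km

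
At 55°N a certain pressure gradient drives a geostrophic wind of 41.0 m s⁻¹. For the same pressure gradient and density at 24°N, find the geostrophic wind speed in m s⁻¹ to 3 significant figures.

82.6 m s⁻¹

With the same pressure gradient and density, V_g ∝ 1/f ∝ 1/sin φ.
V₂ = V₁ · sin φ₁ / sin φ₂ = 41.0 × sin 55° / sin 24°
V₂ = 41.0 × 0.8192/0.4067 = 82.6 m s⁻¹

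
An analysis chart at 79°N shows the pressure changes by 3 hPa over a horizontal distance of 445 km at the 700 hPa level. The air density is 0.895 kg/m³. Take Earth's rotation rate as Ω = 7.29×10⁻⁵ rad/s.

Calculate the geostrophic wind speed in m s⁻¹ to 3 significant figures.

5.26 m s⁻¹

Coriolis parameter at 79°N:
f = 2Ω sin φ = 2 × 7.29×10⁻⁵ × sin 79° = 1.43×10⁻⁴ s⁻¹
Pressure gradient: |∂P/∂n| = 300 Pa / 445000 m = 6.74×10⁻⁴ Pa/m
Geostrophic balance (pressure-gradient force = Coriolis force):
V_g = (1/(fρ)) |∂P/∂n| = 6.74×10⁻⁴ / (1.43×10⁻⁴ × 0.895) = 5.26 m/s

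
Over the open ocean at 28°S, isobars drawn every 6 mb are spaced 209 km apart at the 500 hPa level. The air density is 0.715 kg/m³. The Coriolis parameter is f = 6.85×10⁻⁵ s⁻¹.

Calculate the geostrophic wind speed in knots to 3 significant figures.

114 knots

Pressure gradient: |∂P/∂n| = 600 Pa / 209000 m = 2.87×10⁻³ Pa/m
Geostrophic balance (pressure-gradient force = Coriolis force):
V_g = (1/(fρ)) |∂P/∂n| = 2.87×10⁻³ / (6.85×10⁻⁵ × 0.715) = 58.6 m/s
Converting: 58.6 m/s × 1.944 = 114 knots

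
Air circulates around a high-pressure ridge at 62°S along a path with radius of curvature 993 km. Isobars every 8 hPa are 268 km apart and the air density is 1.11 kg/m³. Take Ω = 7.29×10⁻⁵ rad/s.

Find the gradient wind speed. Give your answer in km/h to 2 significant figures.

95 km/h

Coriolis parameter at 62°S:
f = 2Ω sin φ = 2 × 7.29×10⁻⁵ × sin 62° = 1.29×10⁻⁴ s⁻¹
Pressure gradient: |∂P/∂n| = 800 Pa / 268000 m = 2.99×10⁻³ Pa/m
Geostrophic speed: V_g = |∂P/∂n|/(fρ) = 2.99×10⁻³/(1.29×10⁻⁴ × 1.11) = 20.9 m/s
Around a high, pressure-gradient force acts outward with centrifugal, so Coriolis balances both:
fV = (1/ρ)|∂P/∂n| + V²/R  →  V² − fR·V + fR·V_g = 0
With fR = 1.29×10⁻⁴ × 993×10³ m = 128 m/s:
V = [fR − √((fR)² − 4 fR V_g)]/2 = [128 − √(128² − 4×128×20.9)]/2 = 26.3 m/s
Supergeostrophic (V > V_g = 20.9 m/s), as expected around a high.
Converting: 26.3 m/s × 3.6 = 95 km/h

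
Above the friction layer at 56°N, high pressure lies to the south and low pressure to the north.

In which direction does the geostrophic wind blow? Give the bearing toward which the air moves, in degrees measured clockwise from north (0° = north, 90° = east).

090°

The pressure-gradient force points toward the north (bearing 000°).
Geostrophic balance: in the Northern Hemisphere the Coriolis force deflects motion to the right, so the geostrophic wind blows 90° to the right of the pressure-gradient force (low pressure on the left).
Rotating 000° by 90° clockwise gives 090° — the wind blows toward the east.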